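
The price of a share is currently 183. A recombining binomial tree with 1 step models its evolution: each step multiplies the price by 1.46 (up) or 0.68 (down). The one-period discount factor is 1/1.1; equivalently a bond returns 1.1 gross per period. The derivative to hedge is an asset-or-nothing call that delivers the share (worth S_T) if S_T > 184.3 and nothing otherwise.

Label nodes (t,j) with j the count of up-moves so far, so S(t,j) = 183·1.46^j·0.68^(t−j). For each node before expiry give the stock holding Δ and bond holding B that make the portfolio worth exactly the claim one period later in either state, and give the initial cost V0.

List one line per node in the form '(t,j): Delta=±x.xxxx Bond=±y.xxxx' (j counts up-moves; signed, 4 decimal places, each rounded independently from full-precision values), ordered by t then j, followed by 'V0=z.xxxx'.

The replicating-portfolio and risk-neutral prices coincide; use p* = (1.1−0.68)/(1.46−0.68) = 0.5385 for the latter.
Terminal payoffs: V(1,0)=0.0000, V(1,1)=267.1800
Node (0,0) S=183.0000: V=(p*·267.1800+(1−p*)·0.0000)/1.1=130.7874; Δ=(267.1800−0.0000)/(267.1800−124.4400)=1.8718; B=V−Δ·S=-211.7510
Root portfolio cost Δ·183+B reproduces V0=130.7874.

(0,0): Delta=1.8718 Bond=-211.7510
V0=130.7874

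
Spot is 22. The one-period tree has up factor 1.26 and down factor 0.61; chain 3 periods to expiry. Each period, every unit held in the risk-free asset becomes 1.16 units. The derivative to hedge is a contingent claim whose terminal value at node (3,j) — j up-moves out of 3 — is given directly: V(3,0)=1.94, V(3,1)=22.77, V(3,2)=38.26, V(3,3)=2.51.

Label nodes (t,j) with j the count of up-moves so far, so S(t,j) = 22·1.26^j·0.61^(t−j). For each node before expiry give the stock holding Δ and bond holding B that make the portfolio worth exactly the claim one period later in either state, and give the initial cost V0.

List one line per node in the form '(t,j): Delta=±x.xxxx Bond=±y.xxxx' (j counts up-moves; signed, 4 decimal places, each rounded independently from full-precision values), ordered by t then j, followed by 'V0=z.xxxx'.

(0,0): Delta=-1.0950 Bond=34.0452
(1,0): Delta=1.6120 Bond=3.1641
(1,1): Delta=-1.3333 Bond=46.0976
(2,0): Delta=3.9147 Bond=-15.1794
(2,1): Delta=1.4093 Bond=7.0976
(2,2): Delta=-1.5747 Bond=61.9052
V0=9.9550

The replicating-portfolio and risk-neutral prices coincide; use p* = (1.16−0.61)/(1.26−0.61) = 0.8462 for the latter.
Terminal values V(3,·): V(3,0)=1.9400, V(3,1)=22.7700, V(3,2)=38.2600, V(3,3)=2.5100
(2,0): S=8.1862. Δ = (V_up−V_dn)/(S_up−S_dn) = (22.7700−1.9400)/(10.3146−4.9936) = 3.9147. V = [p*·22.7700 + (1−p*)·1.9400]/1.16 = 16.8667. B = V − Δ·S = -15.1794.
(2,1): S=16.9092. Δ = (V_up−V_dn)/(S_up−S_dn) = (38.2600−22.7700)/(21.3056−10.3146) = 1.4093. V = [p*·38.2600 + (1−p*)·22.7700]/1.16 = 30.9284. B = V − Δ·S = 7.0976.
(2,2): S=34.9272. Δ = (V_up−V_dn)/(S_up−S_dn) = (2.5100−38.2600)/(44.0083−21.3056) = -1.5747. V = [p*·2.5100 + (1−p*)·38.2600]/1.16 = 6.9052. B = V − Δ·S = 61.9052.
(1,0): S=13.4200. Δ = (V_up−V_dn)/(S_up−S_dn) = (30.9284−16.8667)/(16.9092−8.1862) = 1.6120. V = [p*·30.9284 + (1−p*)·16.8667]/1.16 = 24.7975. B = V − Δ·S = 3.1641.
(1,1): S=27.7200. Δ = (V_up−V_dn)/(S_up−S_dn) = (6.9052−30.9284)/(34.9272−16.9092) = -1.3333. V = [p*·6.9052 + (1−p*)·30.9284]/1.16 = 9.1388. B = V − Δ·S = 46.0976.
(0,0): S=22.0000. Δ = (V_up−V_dn)/(S_up−S_dn) = (9.1388−24.7975)/(27.7200−13.4200) = -1.0950. V = [p*·9.1388 + (1−p*)·24.7975]/1.16 = 9.9550. B = V − Δ·S = 34.0452.
Self-financing check: at every node Δ·S+B equals the discounted successor values.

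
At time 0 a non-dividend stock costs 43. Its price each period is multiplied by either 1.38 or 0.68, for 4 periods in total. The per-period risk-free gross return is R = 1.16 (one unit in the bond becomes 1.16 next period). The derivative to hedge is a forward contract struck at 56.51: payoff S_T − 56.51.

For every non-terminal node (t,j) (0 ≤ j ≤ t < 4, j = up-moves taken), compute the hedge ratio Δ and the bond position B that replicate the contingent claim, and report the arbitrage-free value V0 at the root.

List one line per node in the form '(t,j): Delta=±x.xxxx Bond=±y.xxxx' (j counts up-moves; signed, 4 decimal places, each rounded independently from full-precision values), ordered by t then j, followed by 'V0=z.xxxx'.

(0,0): Delta=1.0000 Bond=-31.2100
(1,0): Delta=1.0000 Bond=-36.2036
(1,1): Delta=1.0000 Bond=-36.2036
(2,0): Delta=1.0000 Bond=-41.9961
(2,1): Delta=1.0000 Bond=-41.9961
(2,2): Delta=1.0000 Bond=-41.9961
(3,0): Delta=1.0000 Bond=-48.7155
(3,1): Delta=1.0000 Bond=-48.7155
(3,2): Delta=1.0000 Bond=-48.7155
(3,3): Delta=1.0000 Bond=-48.7155
V0=11.7900

No-arbitrage ⇒ martingale measure with p* = (R−d)/(u−d) = 0.6857.
Terminal payoffs: V(4,0)=-47.3160, V(4,1)=-37.8516, V(4,2)=-18.6444, V(4,3)=20.3348, V(4,4)=99.4398
Node (3,0) S=13.5206: V=(p*·-37.8516+(1−p*)·-47.3160)/1.16=-35.1949; Δ=(-37.8516−-47.3160)/(18.6584−9.1940)=1.0000; B=V−Δ·S=-48.7155
Node (3,1) S=27.4388: V=(p*·-18.6444+(1−p*)·-37.8516)/1.16=-21.2767; Δ=(-18.6444−-37.8516)/(37.8656−18.6584)=1.0000; B=V−Δ·S=-48.7155
Node (3,2) S=55.6847: V=(p*·20.3348+(1−p*)·-18.6444)/1.16=6.9691; Δ=(20.3348−-18.6444)/(76.8448−37.8656)=1.0000; B=V−Δ·S=-48.7155
Node (3,3) S=113.0071: V=(p*·99.4398+(1−p*)·20.3348)/1.16=64.2916; Δ=(99.4398−20.3348)/(155.9498−76.8448)=1.0000; B=V−Δ·S=-48.7155
Node (2,0) S=19.8832: V=(p*·-21.2767+(1−p*)·-35.1949)/1.16=-22.1129; Δ=(-21.2767−-35.1949)/(27.4388−13.5206)=1.0000; B=V−Δ·S=-41.9961
Node (2,1) S=40.3512: V=(p*·6.9691+(1−p*)·-21.2767)/1.16=-1.6449; Δ=(6.9691−-21.2767)/(55.6847−27.4388)=1.0000; B=V−Δ·S=-41.9961
Node (2,2) S=81.8892: V=(p*·64.2916+(1−p*)·6.9691)/1.16=39.8931; Δ=(64.2916−6.9691)/(113.0071−55.6847)=1.0000; B=V−Δ·S=-41.9961
Node (1,0) S=29.2400: V=(p*·-1.6449+(1−p*)·-22.1129)/1.16=-6.9636; Δ=(-1.6449−-22.1129)/(40.3512−19.8832)=1.0000; B=V−Δ·S=-36.2036
Node (1,1) S=59.3400: V=(p*·39.8931+(1−p*)·-1.6449)/1.16=23.1364; Δ=(39.8931−-1.6449)/(81.8892−40.3512)=1.0000; B=V−Δ·S=-36.2036
Node (0,0) S=43.0000: V=(p*·23.1364+(1−p*)·-6.9636)/1.16=11.7900; Δ=(23.1364−-6.9636)/(59.3400−29.2400)=1.0000; B=V−Δ·S=-31.2100
Self-financing check: at every node Δ·S+B equals the discounted successor values.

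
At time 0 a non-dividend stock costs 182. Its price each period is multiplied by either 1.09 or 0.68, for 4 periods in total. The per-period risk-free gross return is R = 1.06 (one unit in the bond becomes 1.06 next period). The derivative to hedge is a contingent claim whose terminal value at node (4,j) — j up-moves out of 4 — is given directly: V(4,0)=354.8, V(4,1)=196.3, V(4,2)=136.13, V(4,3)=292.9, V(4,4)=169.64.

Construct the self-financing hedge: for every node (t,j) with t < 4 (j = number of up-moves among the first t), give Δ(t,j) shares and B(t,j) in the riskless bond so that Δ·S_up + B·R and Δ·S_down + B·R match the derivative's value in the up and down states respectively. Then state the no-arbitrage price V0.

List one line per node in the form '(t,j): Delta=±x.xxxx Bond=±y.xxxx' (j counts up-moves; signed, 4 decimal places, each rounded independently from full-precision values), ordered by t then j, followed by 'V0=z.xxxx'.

(0,0): Delta=-0.7824 Bond=298.8133
(1,0): Delta=2.2040 Bond=-52.8508
(1,1): Delta=-0.9294 Bond=345.9205
(2,0): Delta=-1.8419 Bond=284.4648
(2,1): Delta=2.4033 Bond=-82.9023
(2,2): Delta=-1.0936 Bond=402.1688
(3,0): Delta=-6.7553 Bond=582.7151
(3,1): Delta=-1.5999 Bond=279.3341
(3,2): Delta=2.6004 Bond=-116.8668
(3,3): Delta=-1.2755 Bond=469.1804
V0=156.4239

Under the risk-neutral measure, an up-move has probability p* = (R−d)/(u−d) = 0.9268 and values discount at R = 1.06.
Terminal payoffs: V(4,0)=354.8000, V(4,1)=196.3000, V(4,2)=136.1300, V(4,3)=292.9000, V(4,4)=169.6400
(3,0): S=57.2266. Δ = (V_up−V_dn)/(S_up−S_dn) = (196.3000−354.8000)/(62.3770−38.9141) = -6.7553. V = [p*·196.3000 + (1−p*)·354.8000]/1.06 = 196.1298. B = V − Δ·S = 582.7151.
(3,1): S=91.7309. Δ = (V_up−V_dn)/(S_up−S_dn) = (136.1300−196.3000)/(99.9867−62.3770) = -1.5999. V = [p*·136.1300 + (1−p*)·196.3000]/1.06 = 132.5780. B = V − Δ·S = 279.3341.
(3,2): S=147.0393. Δ = (V_up−V_dn)/(S_up−S_dn) = (292.9000−136.1300)/(160.2728−99.9867) = 2.6004. V = [p*·292.9000 + (1−p*)·136.1300]/1.06 = 265.4991. B = V − Δ·S = -116.8668.
(3,3): S=235.6953. Δ = (V_up−V_dn)/(S_up−S_dn) = (169.6400−292.9000)/(256.9079−160.2728) = -1.2755. V = [p*·169.6400 + (1−p*)·292.9000]/1.06 = 168.5462. B = V − Δ·S = 469.1804.
(2,0): S=84.1568. Δ = (V_up−V_dn)/(S_up−S_dn) = (132.5780−196.1298)/(91.7309−57.2266) = -1.8419. V = [p*·132.5780 + (1−p*)·196.1298]/1.06 = 129.4605. B = V − Δ·S = 284.4648.
(2,1): S=134.8984. Δ = (V_up−V_dn)/(S_up−S_dn) = (265.4991−132.5780)/(147.0393−91.7309) = 2.4033. V = [p*·265.4991 + (1−p*)·132.5780]/1.06 = 241.2954. B = V − Δ·S = -82.9023.
(2,2): S=216.2342. Δ = (V_up−V_dn)/(S_up−S_dn) = (168.5462−265.4991)/(235.6953−147.0393) = -1.0936. V = [p*·168.5462 + (1−p*)·265.4991]/1.06 = 165.6985. B = V − Δ·S = 402.1688.
(1,0): S=123.7600. Δ = (V_up−V_dn)/(S_up−S_dn) = (241.2954−129.4605)/(134.8984−84.1568) = 2.2040. V = [p*·241.2954 + (1−p*)·129.4605]/1.06 = 219.9173. B = V − Δ·S = -52.8508.
(1,1): S=198.3800. Δ = (V_up−V_dn)/(S_up−S_dn) = (165.6985−241.2954)/(216.2342−134.8984) = -0.9294. V = [p*·165.6985 + (1−p*)·241.2954]/1.06 = 161.5377. B = V − Δ·S = 345.9205.
(0,0): S=182.0000. Δ = (V_up−V_dn)/(S_up−S_dn) = (161.5377−219.9173)/(198.3800−123.7600) = -0.7824. V = [p*·161.5377 + (1−p*)·219.9173]/1.06 = 156.4239. B = V − Δ·S = 298.8133.
Root portfolio cost Δ·182+B reproduces V0=156.4239.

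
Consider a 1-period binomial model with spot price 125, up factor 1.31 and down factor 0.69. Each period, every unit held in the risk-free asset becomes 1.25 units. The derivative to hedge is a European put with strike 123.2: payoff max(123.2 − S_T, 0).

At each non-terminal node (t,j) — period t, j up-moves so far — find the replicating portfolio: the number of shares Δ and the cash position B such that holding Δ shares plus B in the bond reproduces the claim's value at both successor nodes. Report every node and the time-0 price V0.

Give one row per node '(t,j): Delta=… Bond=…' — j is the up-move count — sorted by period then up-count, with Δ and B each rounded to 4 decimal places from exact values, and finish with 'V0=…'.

(0,0): Delta=-0.4768 Bond=62.4574
V0=2.8606

Risk-neutral probability p* = (R−d)/(u−d) = (1.25−0.69)/(1.31−0.69) = 0.9032.
Terminal values V(1,·): V(1,0)=36.9500, V(1,1)=0.0000
  t=0,j=0: stock 125.0000 → up 163.7500 (V=0.0000), down 86.2500 (V=36.9500). Price 2.8606; hedge Δ=-0.4768, bond B=62.4574.
Root portfolio cost Δ·125+B reproduces V0=2.8606.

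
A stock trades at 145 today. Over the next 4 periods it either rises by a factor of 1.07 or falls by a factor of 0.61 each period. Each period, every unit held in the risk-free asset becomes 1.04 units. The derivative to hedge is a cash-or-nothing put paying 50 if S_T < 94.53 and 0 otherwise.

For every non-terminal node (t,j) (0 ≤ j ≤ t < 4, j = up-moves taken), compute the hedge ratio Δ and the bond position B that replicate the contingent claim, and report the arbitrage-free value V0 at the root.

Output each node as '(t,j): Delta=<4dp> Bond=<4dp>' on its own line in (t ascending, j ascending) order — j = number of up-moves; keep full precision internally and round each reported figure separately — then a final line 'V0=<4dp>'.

(0,0): Delta=-0.1139 Bond=17.5185
(1,0): Delta=-0.9928 Bond=95.9565
(1,1): Delta=-0.0790 Bond=12.7957
(2,0): Delta=0.0000 Bond=46.2278
(2,1): Delta=-1.0323 Bond=103.5319
(2,2): Delta=-0.0411 Bond=7.0128
(3,0): Delta=0.0000 Bond=48.0769
(3,1): Delta=0.0000 Bond=48.0769
(3,2): Delta=-1.0734 Bond=111.8311
(3,3): Delta=0.0000 Bond=0.0000
V0=0.9982

Risk-neutral probability p* = (R−d)/(u−d) = (1.04−0.61)/(1.07−0.61) = 0.9348.
Terminal values V(4,·): V(4,0)=50.0000, V(4,1)=50.0000, V(4,2)=50.0000, V(4,3)=0.0000, V(4,4)=0.0000
Node (3,0) S=32.9122: V=(p*·50.0000+(1−p*)·50.0000)/1.04=48.0769; Δ=(50.0000−50.0000)/(35.2161−20.0765)=0.0000; B=V−Δ·S=48.0769
Node (3,1) S=57.7313: V=(p*·50.0000+(1−p*)·50.0000)/1.04=48.0769; Δ=(50.0000−50.0000)/(61.7725−35.2161)=0.0000; B=V−Δ·S=48.0769
Node (3,2) S=101.2664: V=(p*·0.0000+(1−p*)·50.0000)/1.04=3.1355; Δ=(0.0000−50.0000)/(108.3551−61.7725)=-1.0734; B=V−Δ·S=111.8311
Node (3,3) S=177.6312: V=(p*·0.0000+(1−p*)·0.0000)/1.04=0.0000; Δ=(0.0000−0.0000)/(190.0654−108.3551)=0.0000; B=V−Δ·S=0.0000
Node (2,0) S=53.9545: V=(p*·48.0769+(1−p*)·48.0769)/1.04=46.2278; Δ=(48.0769−48.0769)/(57.7313−32.9122)=0.0000; B=V−Δ·S=46.2278
Node (2,1) S=94.6415: V=(p*·3.1355+(1−p*)·48.0769)/1.04=5.8331; Δ=(3.1355−48.0769)/(101.2664−57.7313)=-1.0323; B=V−Δ·S=103.5319
Node (2,2) S=166.0105: V=(p*·0.0000+(1−p*)·3.1355)/1.04=0.1966; Δ=(0.0000−3.1355)/(177.6312−101.2664)=-0.0411; B=V−Δ·S=7.0128
Node (1,0) S=88.4500: V=(p*·5.8331+(1−p*)·46.2278)/1.04=8.1419; Δ=(5.8331−46.2278)/(94.6415−53.9545)=-0.9928; B=V−Δ·S=95.9565
Node (1,1) S=155.1500: V=(p*·0.1966+(1−p*)·5.8331)/1.04=0.5425; Δ=(0.1966−5.8331)/(166.0105−94.6415)=-0.0790; B=V−Δ·S=12.7957
Node (0,0) S=145.0000: V=(p*·0.5425+(1−p*)·8.1419)/1.04=0.9982; Δ=(0.5425−8.1419)/(155.1500−88.4500)=-0.1139; B=V−Δ·S=17.5185
Root portfolio cost Δ·145+B reproduces V0=0.9982.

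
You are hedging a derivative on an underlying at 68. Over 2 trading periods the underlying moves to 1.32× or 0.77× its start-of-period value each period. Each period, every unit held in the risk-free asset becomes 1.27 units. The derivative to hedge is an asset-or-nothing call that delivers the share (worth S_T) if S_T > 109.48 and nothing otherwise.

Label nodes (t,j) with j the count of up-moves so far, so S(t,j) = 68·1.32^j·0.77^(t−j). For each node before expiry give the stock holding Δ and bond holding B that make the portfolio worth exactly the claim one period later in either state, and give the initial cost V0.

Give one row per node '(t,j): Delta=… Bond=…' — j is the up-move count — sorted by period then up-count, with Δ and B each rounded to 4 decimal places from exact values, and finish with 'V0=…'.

Risk-neutral probability p* = (R−d)/(u−d) = (1.27−0.77)/(1.32−0.77) = 0.9091.
Terminal values V(2,·): V(2,0)=0.0000, V(2,1)=0.0000, V(2,2)=118.4832
  t=1,j=0: stock 52.3600 → up 69.1152 (V=0.0000), down 40.3172 (V=0.0000). Price 0.0000; hedge Δ=0.0000, bond B=0.0000.
  t=1,j=1: stock 89.7600 → up 118.4832 (V=118.4832), down 69.1152 (V=0.0000). Price 84.8126; hedge Δ=2.4000, bond B=-130.6114.
  t=0,j=0: stock 68.0000 → up 89.7600 (V=84.8126), down 52.3600 (V=0.0000). Price 60.7105; hedge Δ=2.2677, bond B=-93.4942.
Self-financing check: at every node Δ·S+B equals the discounted successor values.

(0,0): Delta=2.2677 Bond=-93.4942
(1,0): Delta=0.0000 Bond=0.0000
(1,1): Delta=2.4000 Bond=-130.6114
V0=60.7105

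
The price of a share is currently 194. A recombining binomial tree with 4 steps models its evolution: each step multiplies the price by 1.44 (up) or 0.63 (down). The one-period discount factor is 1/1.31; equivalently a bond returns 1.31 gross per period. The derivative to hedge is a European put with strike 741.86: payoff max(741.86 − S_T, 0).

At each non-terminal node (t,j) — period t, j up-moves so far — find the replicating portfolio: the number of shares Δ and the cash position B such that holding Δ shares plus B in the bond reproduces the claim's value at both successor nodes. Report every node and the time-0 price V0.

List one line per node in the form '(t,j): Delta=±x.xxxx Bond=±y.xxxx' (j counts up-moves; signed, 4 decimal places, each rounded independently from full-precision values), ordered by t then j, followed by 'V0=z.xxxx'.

(0,0): Delta=-0.8454 Bond=237.4817
(1,0): Delta=-1.0000 Bond=329.9955
(1,1): Delta=-0.8325 Bond=307.4888
(2,0): Delta=-1.0000 Bond=432.2942
(2,1): Delta=-1.0000 Bond=432.2942
(2,2): Delta=-0.8185 Bond=397.1737
(3,0): Delta=-1.0000 Bond=566.3053
(3,1): Delta=-1.0000 Bond=566.3053
(3,2): Delta=-1.0000 Bond=566.3053
(3,3): Delta=-0.8033 Bond=511.5020
V0=73.4730

Since d<R<u, set p* = (R−d)/(u−d) = 0.8395; price each node as the discounted p*-expectation of its children.
At expiry t=4: V(4,0)=711.2993, V(4,1)=672.0069, V(4,2)=582.1957, V(4,3)=376.9130, V(4,4)=0.0000
Node (3,0) S=48.5091: V=(p*·672.0069+(1−p*)·711.2993)/1.31=517.7962; Δ=(672.0069−711.2993)/(69.8531−30.5607)=-1.0000; B=V−Δ·S=566.3053
Node (3,1) S=110.8780: V=(p*·582.1957+(1−p*)·672.0069)/1.31=455.4274; Δ=(582.1957−672.0069)/(159.6643−69.8531)=-1.0000; B=V−Δ·S=566.3053
Node (3,2) S=253.4354: V=(p*·376.9130+(1−p*)·582.1957)/1.31=312.8700; Δ=(376.9130−582.1957)/(364.9470−159.6643)=-1.0000; B=V−Δ·S=566.3053
Node (3,3) S=579.2809: V=(p*·0.0000+(1−p*)·376.9130)/1.31=46.1773; Δ=(0.0000−376.9130)/(834.1645−364.9470)=-0.8033; B=V−Δ·S=511.5020
Node (2,0) S=76.9986: V=(p*·455.4274+(1−p*)·517.7962)/1.31=355.2956; Δ=(455.4274−517.7962)/(110.8780−48.5091)=-1.0000; B=V−Δ·S=432.2942
Node (2,1) S=175.9968: V=(p*·312.8700+(1−p*)·455.4274)/1.31=256.2974; Δ=(312.8700−455.4274)/(253.4354−110.8780)=-1.0000; B=V−Δ·S=432.2942
Node (2,2) S=402.2784: V=(p*·46.1773+(1−p*)·312.8700)/1.31=67.9235; Δ=(46.1773−312.8700)/(579.2809−253.4354)=-0.8185; B=V−Δ·S=397.1737
Node (1,0) S=122.2200: V=(p*·256.2974+(1−p*)·355.2956)/1.31=207.7755; Δ=(256.2974−355.2956)/(175.9968−76.9986)=-1.0000; B=V−Δ·S=329.9955
Node (1,1) S=279.3600: V=(p*·67.9235+(1−p*)·256.2974)/1.31=74.9285; Δ=(67.9235−256.2974)/(402.2784−175.9968)=-0.8325; B=V−Δ·S=307.4888
Node (0,0) S=194.0000: V=(p*·74.9285+(1−p*)·207.7755)/1.31=73.4730; Δ=(74.9285−207.7755)/(279.3600−122.2200)=-0.8454; B=V−Δ·S=237.4817
Self-financing check: at every node Δ·S+B equals the discounted successor values.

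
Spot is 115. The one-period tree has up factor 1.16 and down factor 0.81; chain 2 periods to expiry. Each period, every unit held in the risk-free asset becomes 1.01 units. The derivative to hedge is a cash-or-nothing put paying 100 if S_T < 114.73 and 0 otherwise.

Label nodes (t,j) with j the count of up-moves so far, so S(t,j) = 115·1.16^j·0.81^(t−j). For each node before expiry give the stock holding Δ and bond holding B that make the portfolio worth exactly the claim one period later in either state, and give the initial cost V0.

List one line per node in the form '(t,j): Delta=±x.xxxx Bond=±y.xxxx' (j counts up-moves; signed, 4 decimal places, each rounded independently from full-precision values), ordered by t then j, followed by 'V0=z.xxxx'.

Since d<R<u, set p* = (R−d)/(u−d) = 0.5714; price each node as the discounted p*-expectation of its children.
At expiry t=2: V(2,0)=100.0000, V(2,1)=100.0000, V(2,2)=0.0000
(1,0): S=93.1500. Δ = (V_up−V_dn)/(S_up−S_dn) = (100.0000−100.0000)/(108.0540−75.4515) = 0.0000. V = [p*·100.0000 + (1−p*)·100.0000]/1.01 = 99.0099. B = V − Δ·S = 99.0099.
(1,1): S=133.4000. Δ = (V_up−V_dn)/(S_up−S_dn) = (0.0000−100.0000)/(154.7440−108.0540) = -2.1418. V = [p*·0.0000 + (1−p*)·100.0000]/1.01 = 42.4328. B = V − Δ·S = 328.1471.
(0,0): S=115.0000. Δ = (V_up−V_dn)/(S_up−S_dn) = (42.4328−99.0099)/(133.4000−93.1500) = -1.4056. V = [p*·42.4328 + (1−p*)·99.0099]/1.01 = 66.0199. B = V − Δ·S = 227.6688.
Each (Δ,B) replicates both successor values, so the strategy is self-financing and V0 is arbitrage-free.

(0,0): Delta=-1.4056 Bond=227.6688
(1,0): Delta=0.0000 Bond=99.0099
(1,1): Delta=-2.1418 Bond=328.1471
V0=66.0199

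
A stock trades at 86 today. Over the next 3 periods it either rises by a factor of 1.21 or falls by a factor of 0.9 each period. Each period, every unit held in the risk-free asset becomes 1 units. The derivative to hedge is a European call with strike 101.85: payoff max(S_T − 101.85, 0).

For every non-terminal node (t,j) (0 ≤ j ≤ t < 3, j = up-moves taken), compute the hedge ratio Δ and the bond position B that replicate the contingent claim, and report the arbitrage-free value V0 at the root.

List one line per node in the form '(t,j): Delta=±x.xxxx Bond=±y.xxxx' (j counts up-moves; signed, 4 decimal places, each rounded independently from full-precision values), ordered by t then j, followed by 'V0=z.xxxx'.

(0,0): Delta=0.3404 Bond=-25.1536
(1,0): Delta=0.1542 Bond=-10.7432
(1,1): Delta=0.6312 Bond=-55.4155
(2,0): Delta=0.0000 Bond=0.0000
(2,1): Delta=0.3951 Bond=-33.3039
(2,2): Delta=1.0000 Bond=-101.8500
V0=4.1212

Under the risk-neutral measure, an up-move has probability p* = (R−d)/(u−d) = 0.3226 and values discount at R = 1.
Terminal values V(3,·): V(3,0)=0.0000, V(3,1)=0.0000, V(3,2)=11.4713, V(3,3)=50.5042
  t=2,j=0: stock 69.6600 → up 84.2886 (V=0.0000), down 62.6940 (V=0.0000). Price 0.0000; hedge Δ=0.0000, bond B=0.0000.
  t=2,j=1: stock 93.6540 → up 113.3213 (V=11.4713), down 84.2886 (V=0.0000). Price 3.7004; hedge Δ=0.3951, bond B=-33.3039.
  t=2,j=2: stock 125.9126 → up 152.3542 (V=50.5042), down 113.3213 (V=11.4713). Price 24.0626; hedge Δ=1.0000, bond B=-101.8500.
  t=1,j=0: stock 77.4000 → up 93.6540 (V=3.7004), down 69.6600 (V=0.0000). Price 1.1937; hedge Δ=0.1542, bond B=-10.7432.
  t=1,j=1: stock 104.0600 → up 125.9126 (V=24.0626), down 93.6540 (V=3.7004). Price 10.2689; hedge Δ=0.6312, bond B=-55.4155.
  t=0,j=0: stock 86.0000 → up 104.0600 (V=10.2689), down 77.4000 (V=1.1937). Price 4.1212; hedge Δ=0.3404, bond B=-25.1536.
Check: Δ(0,0)·S0 + B(0,0) = 4.1212 = V0.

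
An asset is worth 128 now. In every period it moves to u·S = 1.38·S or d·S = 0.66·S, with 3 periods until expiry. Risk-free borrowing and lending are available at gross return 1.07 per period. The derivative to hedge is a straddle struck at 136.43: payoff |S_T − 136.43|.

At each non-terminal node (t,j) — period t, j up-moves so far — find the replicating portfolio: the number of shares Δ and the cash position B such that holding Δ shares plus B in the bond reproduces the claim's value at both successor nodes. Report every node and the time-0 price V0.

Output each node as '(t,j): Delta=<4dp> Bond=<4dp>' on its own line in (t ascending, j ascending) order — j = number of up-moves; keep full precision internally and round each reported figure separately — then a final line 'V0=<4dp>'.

(0,0): Delta=0.3060 Bond=21.1968
(1,0): Delta=-0.5721 Bond=96.8650
(1,1): Delta=0.6236 Bond=-33.4101
(2,0): Delta=-1.0000 Bond=127.5047
(2,1): Delta=-0.4173 Bond=85.6058
(2,2): Delta=1.0000 Bond=-127.5047
V0=60.3704

Since d<R<u, set p* = (R−d)/(u−d) = 0.5694; price each node as the discounted p*-expectation of its children.
Payoff layer (t=3): V(3,0)=99.6305, V(3,1)=59.4856, V(3,2)=24.4537, V(3,3)=199.9632
(2,0): S=55.7568. Δ = (V_up−V_dn)/(S_up−S_dn) = (59.4856−99.6305)/(76.9444−36.7995) = -1.0000. V = [p*·59.4856 + (1−p*)·99.6305]/1.07 = 71.7479. B = V − Δ·S = 127.5047.
(2,1): S=116.5824. Δ = (V_up−V_dn)/(S_up−S_dn) = (24.4537−59.4856)/(160.8837−76.9444) = -0.4173. V = [p*·24.4537 + (1−p*)·59.4856]/1.07 = 36.9504. B = V − Δ·S = 85.6058.
(2,2): S=243.7632. Δ = (V_up−V_dn)/(S_up−S_dn) = (199.9632−24.4537)/(336.3932−160.8837) = 1.0000. V = [p*·199.9632 + (1−p*)·24.4537]/1.07 = 116.2585. B = V − Δ·S = -127.5047.
(1,0): S=84.4800. Δ = (V_up−V_dn)/(S_up−S_dn) = (36.9504−71.7479)/(116.5824−55.7568) = -0.5721. V = [p*·36.9504 + (1−p*)·71.7479]/1.07 = 48.5352. B = V − Δ·S = 96.8650.
(1,1): S=176.6400. Δ = (V_up−V_dn)/(S_up−S_dn) = (116.2585−36.9504)/(243.7632−116.5824) = 0.6236. V = [p*·116.2585 + (1−p*)·36.9504]/1.07 = 76.7401. B = V − Δ·S = -33.4101.
(0,0): S=128.0000. Δ = (V_up−V_dn)/(S_up−S_dn) = (76.7401−48.5352)/(176.6400−84.4800) = 0.3060. V = [p*·76.7401 + (1−p*)·48.5352]/1.07 = 60.3704. B = V − Δ·S = 21.1968.
The time-0 hedge costs 60.3704, which is the no-arbitrage price.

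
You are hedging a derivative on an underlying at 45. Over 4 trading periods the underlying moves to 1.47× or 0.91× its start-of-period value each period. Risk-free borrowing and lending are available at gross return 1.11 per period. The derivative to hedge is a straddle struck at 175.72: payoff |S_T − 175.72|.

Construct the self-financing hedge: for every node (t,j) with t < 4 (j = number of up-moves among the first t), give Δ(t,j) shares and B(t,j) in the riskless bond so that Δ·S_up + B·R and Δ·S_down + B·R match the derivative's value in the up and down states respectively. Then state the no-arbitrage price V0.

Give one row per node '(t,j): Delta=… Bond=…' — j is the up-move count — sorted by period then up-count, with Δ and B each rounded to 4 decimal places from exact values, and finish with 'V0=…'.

Risk-neutral probability p* = (R−d)/(u−d) = (1.11−0.91)/(1.47−0.91) = 0.3571.
Payoff layer (t=4): V(4,0)=144.8613, V(4,1)=125.8713, V(4,2)=95.1951, V(4,3)=45.6414, V(4,4)=34.4070
  t=3,j=0: stock 33.9107 → up 49.8487 (V=125.8713), down 30.8587 (V=144.8613). Price 124.3956; hedge Δ=-1.0000, bond B=158.3063.
  t=3,j=1: stock 54.7788 → up 80.5249 (V=95.1951), down 49.8487 (V=125.8713). Price 103.5275; hedge Δ=-1.0000, bond B=158.3063.
  t=3,j=2: stock 88.4889 → up 130.0786 (V=45.6414), down 80.5249 (V=95.1951). Price 69.8175; hedge Δ=-1.0000, bond B=158.3063.
  t=3,j=3: stock 142.9435 → up 210.1270 (V=34.4070), down 130.0786 (V=45.6414). Price 37.5037; hedge Δ=-0.1403, bond B=57.5651.
  t=2,j=0: stock 37.2645 → up 54.7788 (V=103.5275), down 33.9107 (V=124.3956). Price 105.3538; hedge Δ=-1.0000, bond B=142.6183.
  t=2,j=1: stock 60.1965 → up 88.4889 (V=69.8175), down 54.7788 (V=103.5275). Price 82.4218; hedge Δ=-1.0000, bond B=142.6183.
  t=2,j=2: stock 97.2405 → up 142.9435 (V=37.5037), down 88.4889 (V=69.8175). Price 52.5016; hedge Δ=-0.5934, bond B=110.2048.
  t=1,j=0: stock 40.9500 → up 60.1965 (V=82.4218), down 37.2645 (V=105.3538). Price 87.5349; hedge Δ=-1.0000, bond B=128.4849.
  t=1,j=1: stock 66.1500 → up 97.2405 (V=52.5016), down 60.1965 (V=82.4218). Price 64.6271; hedge Δ=-0.8077, bond B=118.0559.
  t=0,j=0: stock 45.0000 → up 66.1500 (V=64.6271), down 40.9500 (V=87.5349). Price 71.4897; hedge Δ=-0.9090, bond B=112.3967.
Each (Δ,B) replicates both successor values, so the strategy is self-financing and V0 is arbitrage-free.

(0,0): Delta=-0.9090 Bond=112.3967
(1,0): Delta=-1.0000 Bond=128.4849
(1,1): Delta=-0.8077 Bond=118.0559
(2,0): Delta=-1.0000 Bond=142.6183
(2,1): Delta=-1.0000 Bond=142.6183
(2,2): Delta=-0.5934 Bond=110.2048
(3,0): Delta=-1.0000 Bond=158.3063
(3,1): Delta=-1.0000 Bond=158.3063
(3,2): Delta=-1.0000 Bond=158.3063
(3,3): Delta=-0.1403 Bond=57.5651
V0=71.4897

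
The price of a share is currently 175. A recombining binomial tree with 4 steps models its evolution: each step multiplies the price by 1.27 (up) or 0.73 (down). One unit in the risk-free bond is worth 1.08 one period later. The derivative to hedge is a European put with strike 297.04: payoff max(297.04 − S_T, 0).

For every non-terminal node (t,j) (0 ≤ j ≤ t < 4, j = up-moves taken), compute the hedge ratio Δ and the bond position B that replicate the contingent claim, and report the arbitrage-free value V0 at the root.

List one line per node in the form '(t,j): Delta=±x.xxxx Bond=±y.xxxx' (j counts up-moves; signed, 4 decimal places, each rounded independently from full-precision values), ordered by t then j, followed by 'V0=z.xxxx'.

(0,0): Delta=-0.6381 Bond=175.5278
(1,0): Delta=-1.0000 Bond=235.7999
(1,1): Delta=-0.5252 Bond=164.4738
(2,0): Delta=-1.0000 Bond=254.6639
(2,1): Delta=-1.0000 Bond=254.6639
(2,2): Delta=-0.3770 Bond=135.8141
(3,0): Delta=-1.0000 Bond=275.0370
(3,1): Delta=-1.0000 Bond=275.0370
(3,2): Delta=-1.0000 Bond=275.0370
(3,3): Delta=-0.1827 Bond=76.9994
V0=63.8564

Under the risk-neutral measure, an up-move has probability p* = (R−d)/(u−d) = 0.6481 and values discount at R = 1.08.
Payoff layer (t=4): V(4,0)=247.3431, V(4,1)=210.5810, V(4,2)=146.6250, V(4,3)=35.3591, V(4,4)=0.0000
  t=3,j=0: stock 68.0780 → up 86.4590 (V=210.5810), down 49.6969 (V=247.3431). Price 206.9591; hedge Δ=-1.0000, bond B=275.0370.
  t=3,j=1: stock 118.4370 → up 150.4150 (V=146.6250), down 86.4590 (V=210.5810). Price 156.6000; hedge Δ=-1.0000, bond B=275.0370.
  t=3,j=2: stock 206.0480 → up 261.6809 (V=35.3591), down 150.4150 (V=146.6250). Price 68.9891; hedge Δ=-1.0000, bond B=275.0370.
  t=3,j=3: stock 358.4670 → up 455.2531 (V=0.0000), down 261.6809 (V=35.3591). Price 11.5196; hedge Δ=-0.1827, bond B=76.9994.
  t=2,j=0: stock 93.2575 → up 118.4370 (V=156.6000), down 68.0780 (V=206.9591). Price 161.4064; hedge Δ=-1.0000, bond B=254.6639.
  t=2,j=1: stock 162.2425 → up 206.0480 (V=68.9891), down 118.4370 (V=156.6000). Price 92.4214; hedge Δ=-1.0000, bond B=254.6639.
  t=2,j=2: stock 282.2575 → up 358.4670 (V=11.5196), down 206.0480 (V=68.9891). Price 29.3892; hedge Δ=-0.3770, bond B=135.8141.
  t=1,j=0: stock 127.7500 → up 162.2425 (V=92.4214), down 93.2575 (V=161.4064). Price 108.0499; hedge Δ=-1.0000, bond B=235.7999.
  t=1,j=1: stock 222.2500 → up 282.2575 (V=29.3892), down 162.2425 (V=92.4214). Price 47.7474; hedge Δ=-0.5252, bond B=164.4738.
  t=0,j=0: stock 175.0000 → up 222.2500 (V=47.7474), down 127.7500 (V=108.0499). Price 63.8564; hedge Δ=-0.6381, bond B=175.5278.
Root portfolio cost Δ·175+B reproduces V0=63.8564.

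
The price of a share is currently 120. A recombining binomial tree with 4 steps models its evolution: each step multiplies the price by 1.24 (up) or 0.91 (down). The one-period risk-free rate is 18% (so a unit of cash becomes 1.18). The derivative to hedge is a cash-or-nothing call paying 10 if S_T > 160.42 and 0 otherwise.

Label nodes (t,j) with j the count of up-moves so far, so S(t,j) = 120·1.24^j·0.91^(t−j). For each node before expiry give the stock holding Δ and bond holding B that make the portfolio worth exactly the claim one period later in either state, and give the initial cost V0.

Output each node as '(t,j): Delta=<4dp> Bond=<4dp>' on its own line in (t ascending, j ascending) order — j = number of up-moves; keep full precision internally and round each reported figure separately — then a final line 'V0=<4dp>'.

Since d<R<u, set p* = (R−d)/(u−d) = 0.8182; price each node as the discounted p*-expectation of its children.
Payoff layer (t=4): V(4,0)=0.0000, V(4,1)=0.0000, V(4,2)=0.0000, V(4,3)=10.0000, V(4,4)=10.0000
  t=3,j=0: stock 90.4285 → up 112.1314 (V=0.0000), down 82.2900 (V=0.0000). Price 0.0000; hedge Δ=0.0000, bond B=0.0000.
  t=3,j=1: stock 123.2213 → up 152.7944 (V=0.0000), down 112.1314 (V=0.0000). Price 0.0000; hedge Δ=0.0000, bond B=0.0000.
  t=3,j=2: stock 167.9059 → up 208.2033 (V=10.0000), down 152.7944 (V=0.0000). Price 6.9337; hedge Δ=0.1805, bond B=-23.3693.
  t=3,j=3: stock 228.7949 → up 283.7057 (V=10.0000), down 208.2033 (V=10.0000). Price 8.4746; hedge Δ=0.0000, bond B=8.4746.
  t=2,j=0: stock 99.3720 → up 123.2213 (V=0.0000), down 90.4285 (V=0.0000). Price 0.0000; hedge Δ=0.0000, bond B=0.0000.
  t=2,j=1: stock 135.4080 → up 167.9059 (V=6.9337), down 123.2213 (V=0.0000). Price 4.8077; hedge Δ=0.1552, bond B=-16.2037.
  t=2,j=2: stock 184.5120 → up 228.7949 (V=8.4746), down 167.9059 (V=6.9337). Price 6.9444; hedge Δ=0.0253, bond B=2.2752.
  t=1,j=0: stock 109.2000 → up 135.4080 (V=4.8077), down 99.3720 (V=0.0000). Price 3.3335; hedge Δ=0.1334, bond B=-11.2352.
  t=1,j=1: stock 148.8000 → up 184.5120 (V=6.9444), down 135.4080 (V=4.8077). Price 5.5559; hedge Δ=0.0435, bond B=-0.9191.
  t=0,j=0: stock 120.0000 → up 148.8000 (V=5.5559), down 109.2000 (V=3.3335). Price 4.3659; hedge Δ=0.0561, bond B=-2.3685.
Self-financing check: at every node Δ·S+B equals the discounted successor values.

(0,0): Delta=0.0561 Bond=-2.3685
(1,0): Delta=0.1334 Bond=-11.2352
(1,1): Delta=0.0435 Bond=-0.9191
(2,0): Delta=0.0000 Bond=0.0000
(2,1): Delta=0.1552 Bond=-16.2037
(2,2): Delta=0.0253 Bond=2.2752
(3,0): Delta=0.0000 Bond=0.0000
(3,1): Delta=0.0000 Bond=0.0000
(3,2): Delta=0.1805 Bond=-23.3693
(3,3): Delta=0.0000 Bond=8.4746
V0=4.3659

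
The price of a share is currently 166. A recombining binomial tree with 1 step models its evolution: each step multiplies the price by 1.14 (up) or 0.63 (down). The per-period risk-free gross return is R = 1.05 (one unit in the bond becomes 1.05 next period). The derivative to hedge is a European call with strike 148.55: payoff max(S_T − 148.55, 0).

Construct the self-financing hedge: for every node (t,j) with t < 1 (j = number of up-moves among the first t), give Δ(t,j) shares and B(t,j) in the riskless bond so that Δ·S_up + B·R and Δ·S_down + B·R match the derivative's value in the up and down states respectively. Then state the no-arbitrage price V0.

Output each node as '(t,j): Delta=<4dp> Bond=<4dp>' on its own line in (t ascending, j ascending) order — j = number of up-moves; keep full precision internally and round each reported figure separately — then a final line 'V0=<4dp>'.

Under the risk-neutral measure, an up-move has probability p* = (R−d)/(u−d) = 0.8235 and values discount at R = 1.05.
Terminal payoffs: V(1,0)=0.0000, V(1,1)=40.6900
  t=0,j=0: stock 166.0000 → up 189.2400 (V=40.6900), down 104.5800 (V=0.0000). Price 31.9137; hedge Δ=0.4806, bond B=-47.8706.
Check: Δ(0,0)·S0 + B(0,0) = 31.9137 = V0.

(0,0): Delta=0.4806 Bond=-47.8706
V0=31.9137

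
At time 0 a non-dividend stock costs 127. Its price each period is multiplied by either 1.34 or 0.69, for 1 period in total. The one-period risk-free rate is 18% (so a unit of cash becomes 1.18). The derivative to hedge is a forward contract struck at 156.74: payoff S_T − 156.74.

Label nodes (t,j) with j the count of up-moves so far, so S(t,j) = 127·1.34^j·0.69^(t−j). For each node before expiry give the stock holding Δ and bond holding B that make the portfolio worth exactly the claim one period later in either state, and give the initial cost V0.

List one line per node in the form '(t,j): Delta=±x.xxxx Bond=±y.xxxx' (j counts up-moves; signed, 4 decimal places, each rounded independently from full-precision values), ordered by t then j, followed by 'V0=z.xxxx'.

Under the risk-neutral measure, an up-move has probability p* = (R−d)/(u−d) = 0.7538 and values discount at R = 1.18.
Payoff layer (t=1): V(1,0)=-69.1100, V(1,1)=13.4400
(0,0): S=127.0000. Δ = (V_up−V_dn)/(S_up−S_dn) = (13.4400−-69.1100)/(170.1800−87.6300) = 1.0000. V = [p*·13.4400 + (1−p*)·-69.1100]/1.18 = -5.8305. B = V − Δ·S = -132.8305.
Check: Δ(0,0)·S0 + B(0,0) = -5.8305 = V0.

(0,0): Delta=1.0000 Bond=-132.8305
V0=-5.8305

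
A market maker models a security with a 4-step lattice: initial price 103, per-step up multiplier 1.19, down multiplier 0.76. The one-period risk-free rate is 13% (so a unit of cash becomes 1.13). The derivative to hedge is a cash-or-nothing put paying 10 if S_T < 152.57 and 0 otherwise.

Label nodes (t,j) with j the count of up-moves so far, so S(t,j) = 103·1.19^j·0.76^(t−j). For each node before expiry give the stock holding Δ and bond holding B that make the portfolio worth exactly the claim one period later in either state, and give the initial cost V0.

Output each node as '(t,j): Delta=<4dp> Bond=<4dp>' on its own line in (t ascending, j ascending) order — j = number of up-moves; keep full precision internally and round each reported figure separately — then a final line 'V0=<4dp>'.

(0,0): Delta=-0.0997 Bond=13.0393
(1,0): Delta=0.0000 Bond=6.9305
(1,1): Delta=-0.1100 Bond=15.9999
(2,0): Delta=0.0000 Bond=7.8315
(2,1): Delta=0.0000 Bond=7.8315
(2,2): Delta=-0.1214 Bond=19.7417
(3,0): Delta=0.0000 Bond=8.8496
(3,1): Delta=0.0000 Bond=8.8496
(3,2): Delta=0.0000 Bond=8.8496
(3,3): Delta=-0.1340 Bond=24.4906
V0=2.7710

No-arbitrage ⇒ martingale measure with p* = (R−d)/(u−d) = 0.8605.
Payoff layer (t=4): V(4,0)=10.0000, V(4,1)=10.0000, V(4,2)=10.0000, V(4,3)=10.0000, V(4,4)=0.0000
(3,0): S=45.2145. Δ = (V_up−V_dn)/(S_up−S_dn) = (10.0000−10.0000)/(53.8053−34.3630) = 0.0000. V = [p*·10.0000 + (1−p*)·10.0000]/1.13 = 8.8496. B = V − Δ·S = 8.8496.
(3,1): S=70.7964. Δ = (V_up−V_dn)/(S_up−S_dn) = (10.0000−10.0000)/(84.2478−53.8053) = 0.0000. V = [p*·10.0000 + (1−p*)·10.0000]/1.13 = 8.8496. B = V − Δ·S = 8.8496.
(3,2): S=110.8523. Δ = (V_up−V_dn)/(S_up−S_dn) = (10.0000−10.0000)/(131.9142−84.2478) = 0.0000. V = [p*·10.0000 + (1−p*)·10.0000]/1.13 = 8.8496. B = V − Δ·S = 8.8496.
(3,3): S=173.5714. Δ = (V_up−V_dn)/(S_up−S_dn) = (0.0000−10.0000)/(206.5499−131.9142) = -0.1340. V = [p*·0.0000 + (1−p*)·10.0000]/1.13 = 1.2348. B = V − Δ·S = 24.4906.
(2,0): S=59.4928. Δ = (V_up−V_dn)/(S_up−S_dn) = (8.8496−8.8496)/(70.7964−45.2145) = 0.0000. V = [p*·8.8496 + (1−p*)·8.8496]/1.13 = 7.8315. B = V − Δ·S = 7.8315.
(2,1): S=93.1532. Δ = (V_up−V_dn)/(S_up−S_dn) = (8.8496−8.8496)/(110.8523−70.7964) = 0.0000. V = [p*·8.8496 + (1−p*)·8.8496]/1.13 = 7.8315. B = V − Δ·S = 7.8315.
(2,2): S=145.8583. Δ = (V_up−V_dn)/(S_up−S_dn) = (1.2348−8.8496)/(173.5714−110.8523) = -0.1214. V = [p*·1.2348 + (1−p*)·8.8496]/1.13 = 2.0330. B = V − Δ·S = 19.7417.
(1,0): S=78.2800. Δ = (V_up−V_dn)/(S_up−S_dn) = (7.8315−7.8315)/(93.1532−59.4928) = 0.0000. V = [p*·7.8315 + (1−p*)·7.8315]/1.13 = 6.9305. B = V − Δ·S = 6.9305.
(1,1): S=122.5700. Δ = (V_up−V_dn)/(S_up−S_dn) = (2.0330−7.8315)/(145.8583−93.1532) = -0.1100. V = [p*·2.0330 + (1−p*)·7.8315]/1.13 = 2.5152. B = V − Δ·S = 15.9999.
(0,0): S=103.0000. Δ = (V_up−V_dn)/(S_up−S_dn) = (2.5152−6.9305)/(122.5700−78.2800) = -0.0997. V = [p*·2.5152 + (1−p*)·6.9305]/1.13 = 2.7710. B = V − Δ·S = 13.0393.
Self-financing check: at every node Δ·S+B equals the discounted successor values.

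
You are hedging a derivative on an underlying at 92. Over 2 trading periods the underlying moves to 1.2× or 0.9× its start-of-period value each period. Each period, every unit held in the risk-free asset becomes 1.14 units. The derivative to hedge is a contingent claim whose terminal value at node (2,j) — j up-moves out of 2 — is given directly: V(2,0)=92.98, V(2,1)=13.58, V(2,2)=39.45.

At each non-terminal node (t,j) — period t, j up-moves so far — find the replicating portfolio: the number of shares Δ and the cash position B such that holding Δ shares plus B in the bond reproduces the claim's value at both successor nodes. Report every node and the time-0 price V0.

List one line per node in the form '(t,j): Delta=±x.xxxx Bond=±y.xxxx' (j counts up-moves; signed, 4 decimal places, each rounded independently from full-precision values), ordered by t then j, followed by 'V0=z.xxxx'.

The replicating-portfolio and risk-neutral prices coincide; use p* = (1.14−0.9)/(1.2−0.9) = 0.8000 for the latter.
At expiry t=2: V(2,0)=92.9800, V(2,1)=13.5800, V(2,2)=39.4500
  t=1,j=0: stock 82.8000 → up 99.3600 (V=13.5800), down 74.5200 (V=92.9800). Price 25.8421; hedge Δ=-3.1965, bond B=290.5088.
  t=1,j=1: stock 110.4000 → up 132.4800 (V=39.4500), down 99.3600 (V=13.5800). Price 30.0667; hedge Δ=0.7811, bond B=-56.1667.
  t=0,j=0: stock 92.0000 → up 110.4000 (V=30.0667), down 82.8000 (V=25.8421). Price 25.6331; hedge Δ=0.1531, bond B=11.5512.
Check: Δ(0,0)·S0 + B(0,0) = 25.6331 = V0.

(0,0): Delta=0.1531 Bond=11.5512
(1,0): Delta=-3.1965 Bond=290.5088
(1,1): Delta=0.7811 Bond=-56.1667
V0=25.6331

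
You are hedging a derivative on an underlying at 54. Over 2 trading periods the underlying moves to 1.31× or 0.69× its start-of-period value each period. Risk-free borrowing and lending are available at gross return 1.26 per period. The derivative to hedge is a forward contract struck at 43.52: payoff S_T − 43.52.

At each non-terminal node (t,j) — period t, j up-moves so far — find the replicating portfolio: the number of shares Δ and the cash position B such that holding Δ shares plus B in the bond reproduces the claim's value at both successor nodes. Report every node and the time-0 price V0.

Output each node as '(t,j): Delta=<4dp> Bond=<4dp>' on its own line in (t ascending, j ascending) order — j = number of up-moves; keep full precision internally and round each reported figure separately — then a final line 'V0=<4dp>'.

(0,0): Delta=1.0000 Bond=-27.4124
(1,0): Delta=1.0000 Bond=-34.5397
(1,1): Delta=1.0000 Bond=-34.5397
V0=26.5876

Under the risk-neutral measure, an up-move has probability p* = (R−d)/(u−d) = 0.9194 and values discount at R = 1.26.
Terminal payoffs: V(2,0)=-17.8106, V(2,1)=5.2906, V(2,2)=49.1494
  t=1,j=0: stock 37.2600 → up 48.8106 (V=5.2906), down 25.7094 (V=-17.8106). Price 2.7203; hedge Δ=1.0000, bond B=-34.5397.
  t=1,j=1: stock 70.7400 → up 92.6694 (V=49.1494), down 48.8106 (V=5.2906). Price 36.2003; hedge Δ=1.0000, bond B=-34.5397.
  t=0,j=0: stock 54.0000 → up 70.7400 (V=36.2003), down 37.2600 (V=2.7203). Price 26.5876; hedge Δ=1.0000, bond B=-27.4124.
Self-financing check: at every node Δ·S+B equals the discounted successor values.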